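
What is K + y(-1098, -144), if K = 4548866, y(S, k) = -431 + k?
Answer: 4548291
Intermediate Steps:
K + y(-1098, -144) = 4548866 + (-431 - 144) = 4548866 - 575 = 4548291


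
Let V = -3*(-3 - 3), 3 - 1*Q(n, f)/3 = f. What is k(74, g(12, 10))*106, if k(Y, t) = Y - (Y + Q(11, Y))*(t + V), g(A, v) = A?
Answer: 449864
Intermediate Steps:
Q(n, f) = 9 - 3*f
V = 18 (V = -3*(-6) = 18)
k(Y, t) = Y - (9 - 2*Y)*(18 + t) (k(Y, t) = Y - (Y + (9 - 3*Y))*(t + 18) = Y - (9 - 2*Y)*(18 + t))
k(74, g(12, 10))*106 = (-162 - 9*12 + 37*74 + 2*74*12)*106 = (-162 - 108 + 2738 + 1776)*106 = 4244*106 = 449864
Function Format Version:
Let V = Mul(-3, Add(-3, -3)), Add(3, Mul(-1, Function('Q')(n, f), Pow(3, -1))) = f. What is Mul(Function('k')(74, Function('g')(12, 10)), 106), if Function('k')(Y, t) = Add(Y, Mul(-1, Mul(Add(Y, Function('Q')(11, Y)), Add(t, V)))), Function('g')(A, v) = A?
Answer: 449864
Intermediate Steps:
Function('Q')(n, f) = Add(9, Mul(-3, f))
V = 18 (V = Mul(-3, -6) = 18)
Function('k')(Y, t) = Add(Y, Mul(-1, Add(9, Mul(-2, Y)), Add(18, t))) (Function('k')(Y, t) = Add(Y, Mul(-1, Mul(Add(Y, Add(9, Mul(-3, Y))), Add(t, 18)))) = Add(Y, Mul(-1, Mul(Add(9, Mul(-2, Y)), Add(18, t)))) = Add(Y, Mul(-1, Add(9, Mul(-2, Y)), Add(18, t))))
Mul(Function('k')(74, Function('g')(12, 10)), 106) = Mul(Add(-162, Mul(-9, 12), Mul(37, 74), Mul(2, 74, 12)), 106) = Mul(Add(-162, -108, 2738, 1776), 106) = Mul(4244, 106) = 449864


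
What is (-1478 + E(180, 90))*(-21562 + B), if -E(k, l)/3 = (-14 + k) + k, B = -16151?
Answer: 94885908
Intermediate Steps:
E(k, l) = 42 - 6*k (E(k, l) = -3*((-14 + k) + k) = -3*(-14 + 2*k) = 42 - 6*k)
(-1478 + E(180, 90))*(-21562 + B) = (-1478 + (42 - 6*180))*(-21562 - 16151) = (-1478 + (42 - 1080))*(-37713) = (-1478 - 1038)*(-37713) = -2516*(-37713) = 94885908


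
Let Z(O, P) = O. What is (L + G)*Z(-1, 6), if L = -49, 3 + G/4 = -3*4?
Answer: 109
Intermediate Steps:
G = -60 (G = -12 + 4*(-3*4) = -12 + 4*(-12) = -12 - 48 = -60)
(L + G)*Z(-1, 6) = (-49 - 60)*(-1) = -109*(-1) = 109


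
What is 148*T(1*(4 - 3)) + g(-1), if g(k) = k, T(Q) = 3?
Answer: 443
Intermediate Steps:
148*T(1*(4 - 3)) + g(-1) = 148*3 - 1 = 444 - 1 = 443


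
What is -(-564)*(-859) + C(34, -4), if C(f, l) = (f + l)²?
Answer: -483576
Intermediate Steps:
-(-564)*(-859) + C(34, -4) = -(-564)*(-859) + (34 - 4)² = -564*859 + 30² = -484476 + 900 = -483576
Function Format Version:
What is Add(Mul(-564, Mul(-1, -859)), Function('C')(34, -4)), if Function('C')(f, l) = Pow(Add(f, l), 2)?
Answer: -483576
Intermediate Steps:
Add(Mul(-564, Mul(-1, -859)), Function('C')(34, -4)) = Add(Mul(-564, Mul(-1, -859)), Pow(Add(34, -4), 2)) = Add(Mul(-564, 859), Pow(30, 2)) = Add(-484476, 900) = -483576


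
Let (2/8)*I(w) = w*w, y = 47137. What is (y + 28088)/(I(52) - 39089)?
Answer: -75225/28273 ≈ -2.6607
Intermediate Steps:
I(w) = 4*w**2 (I(w) = 4*(w*w) = 4*w**2)
(y + 28088)/(I(52) - 39089) = (47137 + 28088)/(4*52**2 - 39089) = 75225/(4*2704 - 39089) = 75225/(10816 - 39089) = 75225/(-28273) = 75225*(-1/28273) = -75225/28273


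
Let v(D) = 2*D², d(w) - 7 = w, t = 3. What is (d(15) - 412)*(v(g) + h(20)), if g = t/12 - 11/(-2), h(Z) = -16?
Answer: -78195/4 ≈ -19549.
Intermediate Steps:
d(w) = 7 + w
g = 23/4 (g = 3/12 - 11/(-2) = 3*(1/12) - 11*(-½) = ¼ + 11/2 = 23/4 ≈ 5.7500)
(d(15) - 412)*(v(g) + h(20)) = ((7 + 15) - 412)*(2*(23/4)² - 16) = (22 - 412)*(2*(529/16) - 16) = -390*(529/8 - 16) = -390*401/8 = -78195/4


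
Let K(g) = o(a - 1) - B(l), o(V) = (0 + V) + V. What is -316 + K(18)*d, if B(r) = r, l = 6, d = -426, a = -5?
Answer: 7352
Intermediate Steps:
o(V) = 2*V (o(V) = V + V = 2*V)
K(g) = -18 (K(g) = 2*(-5 - 1) - 1*6 = 2*(-6) - 6 = -12 - 6 = -18)
-316 + K(18)*d = -316 - 18*(-426) = -316 + 7668 = 7352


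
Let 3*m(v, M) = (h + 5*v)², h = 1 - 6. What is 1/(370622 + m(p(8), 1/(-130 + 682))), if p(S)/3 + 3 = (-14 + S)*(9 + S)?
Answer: 3/3608266 ≈ 8.3142e-7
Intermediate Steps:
p(S) = -9 + 3*(-14 + S)*(9 + S) (p(S) = -9 + 3*((-14 + S)*(9 + S)) = -9 + 3*(-14 + S)*(9 + S))
h = -5
m(v, M) = (-5 + 5*v)²/3
1/(370622 + m(p(8), 1/(-130 + 682))) = 1/(370622 + 25*(-1 + (-387 - 15*8 + 3*8²))²/3) = 1/(370622 + 25*(-1 + (-387 - 120 + 3*64))²/3) = 1/(370622 + 25*(-1 + (-387 - 120 + 192))²/3) = 1/(370622 + 25*(-1 - 315)²/3) = 1/(370622 + (25/3)*(-316)²) = 1/(370622 + (25/3)*99856) = 1/(370622 + 2496400/3) = 1/(3608266/3) = 3/3608266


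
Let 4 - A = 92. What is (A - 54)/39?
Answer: -142/39 ≈ -3.6410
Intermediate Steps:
A = -88 (A = 4 - 1*92 = 4 - 92 = -88)
(A - 54)/39 = (-88 - 54)/39 = -142*1/39 = -142/39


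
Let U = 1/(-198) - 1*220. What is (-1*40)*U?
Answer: 871220/99 ≈ 8800.2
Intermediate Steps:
U = -43561/198 (U = -1/198 - 220 = -43561/198 ≈ -220.01)
(-1*40)*U = -1*40*(-43561/198) = -40*(-43561/198) = 871220/99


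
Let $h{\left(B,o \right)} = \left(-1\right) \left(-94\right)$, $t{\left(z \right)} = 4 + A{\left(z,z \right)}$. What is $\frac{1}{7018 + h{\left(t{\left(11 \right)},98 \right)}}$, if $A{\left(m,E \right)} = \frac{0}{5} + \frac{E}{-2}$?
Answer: $\frac{1}{7112} \approx 0.00014061$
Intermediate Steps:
$A{\left(m,E \right)} = - \frac{E}{2}$ ($A{\left(m,E \right)} = 0 \cdot \frac{1}{5} + E \left(- \frac{1}{2}\right) = 0 - \frac{E}{2} = - \frac{E}{2}$)
$t{\left(z \right)} = 4 - \frac{z}{2}$
$h{\left(B,o \right)} = 94$
$\frac{1}{7018 + h{\left(t{\left(11 \right)},98 \right)}} = \frac{1}{7018 + 94} = \frac{1}{7112}$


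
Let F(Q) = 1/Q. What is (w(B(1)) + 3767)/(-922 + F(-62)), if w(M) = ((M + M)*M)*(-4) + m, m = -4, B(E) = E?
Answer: -46562/11433 ≈ -4.0726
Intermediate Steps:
w(M) = -4 - 8*M² (w(M) = ((M + M)*M)*(-4) - 4 = ((2*M)*M)*(-4) - 4 = (2*M²)*(-4) - 4 = -8*M² - 4 = -4 - 8*M²)
(w(B(1)) + 3767)/(-922 + F(-62)) = ((-4 - 8*1²) + 3767)/(-922 + 1/(-62)) = ((-4 - 8*1) + 3767)/(-922 - 1/62) = ((-4 - 8) + 3767)/(-57165/62) = (-12 + 3767)*(-62/57165) = 3755*(-62/57165) = -46562/11433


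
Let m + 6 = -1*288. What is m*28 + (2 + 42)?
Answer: -8188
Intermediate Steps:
m = -294 (m = -6 - 1*288 = -6 - 288 = -294)
m*28 + (2 + 42) = -294*28 + (2 + 42) = -8232 + 44 = -8188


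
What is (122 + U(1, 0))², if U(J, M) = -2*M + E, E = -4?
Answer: 13924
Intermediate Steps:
U(J, M) = -4 - 2*M (U(J, M) = -2*M - 4 = -4 - 2*M)
(122 + U(1, 0))² = (122 + (-4 - 2*0))² = (122 + (-4 + 0))² = (122 - 4)² = 118² = 13924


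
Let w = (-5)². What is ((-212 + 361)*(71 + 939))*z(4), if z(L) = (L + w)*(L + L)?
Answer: 34913680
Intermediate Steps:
w = 25
z(L) = 2*L*(25 + L) (z(L) = (L + 25)*(L + L) = (25 + L)*(2*L) = 2*L*(25 + L))
((-212 + 361)*(71 + 939))*z(4) = ((-212 + 361)*(71 + 939))*(2*4*(25 + 4)) = (149*1010)*(2*4*29) = 150490*232 = 34913680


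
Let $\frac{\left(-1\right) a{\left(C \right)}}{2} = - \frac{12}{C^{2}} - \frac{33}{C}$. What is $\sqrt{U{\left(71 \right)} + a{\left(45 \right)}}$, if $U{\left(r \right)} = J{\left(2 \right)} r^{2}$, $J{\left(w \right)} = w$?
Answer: $\frac{2 \sqrt{5104761}}{45} \approx 100.42$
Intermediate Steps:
$a{\left(C \right)} = \frac{24}{C^{2}} + \frac{66}{C}$ ($a{\left(C \right)} = - 2 \left(- \frac{12}{C^{2}} - \frac{33}{C}\right) = - 2 \left(- \frac{33}{C} - \frac{12}{C^{2}}\right) = \frac{24}{C^{2}} + \frac{66}{C}$)
$U{\left(r \right)} = 2 r^{2}$
$\sqrt{U{\left(71 \right)} + a{\left(45 \right)}} = \sqrt{2 \cdot 71^{2} + \frac{6 \left(4 + 11 \cdot 45\right)}{2025}} = \sqrt{2 \cdot 5041 + 6 \cdot \frac{1}{2025} \left(4 + 495\right)} = \sqrt{10082 + 6 \cdot \frac{1}{2025} \cdot 499} = \sqrt{10082 + \frac{998}{675}} = \sqrt{\frac{6806348}{675}} = \frac{2 \sqrt{5104761}}{45}$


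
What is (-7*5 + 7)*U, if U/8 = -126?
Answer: 28224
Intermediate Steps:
U = -1008 (U = 8*(-126) = -1008)
(-7*5 + 7)*U = (-7*5 + 7)*(-1008) = (-35 + 7)*(-1008) = -28*(-1008) = 28224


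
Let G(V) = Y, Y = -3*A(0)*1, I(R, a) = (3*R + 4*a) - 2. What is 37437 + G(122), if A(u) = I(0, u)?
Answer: 37443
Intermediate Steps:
I(R, a) = -2 + 3*R + 4*a
A(u) = -2 + 4*u (A(u) = -2 + 3*0 + 4*u = -2 + 0 + 4*u = -2 + 4*u)
Y = 6 (Y = -3*(-2 + 4*0)*1 = -3*(-2 + 0)*1 = -3*(-2)*1 = 6*1 = 6)
G(V) = 6
37437 + G(122) = 37437 + 6 = 37443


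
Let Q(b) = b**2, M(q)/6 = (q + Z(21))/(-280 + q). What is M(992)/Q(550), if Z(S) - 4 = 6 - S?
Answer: 2943/107690000 ≈ 2.7328e-5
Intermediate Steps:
Z(S) = 10 - S (Z(S) = 4 + (6 - S) = 10 - S)
M(q) = 6*(-11 + q)/(-280 + q) (M(q) = 6*((q + (10 - 1*21))/(-280 + q)) = 6*((q + (10 - 21))/(-280 + q)) = 6*((q - 11)/(-280 + q)) = 6*((-11 + q)/(-280 + q)) = 6*(-11 + q)/(-280 + q))
M(992)/Q(550) = (6*(-11 + 992)/(-280 + 992))/(550**2) = (6*981/712)/302500 = (6*(1/712)*981)*(1/302500) = (2943/356)*(1/302500) = 2943/107690000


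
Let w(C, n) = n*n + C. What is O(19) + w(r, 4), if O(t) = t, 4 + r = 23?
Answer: 54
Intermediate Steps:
r = 19 (r = -4 + 23 = 19)
w(C, n) = C + n² (w(C, n) = n² + C = C + n²)
O(19) + w(r, 4) = 19 + (19 + 4²) = 19 + (19 + 16) = 19 + 35 = 54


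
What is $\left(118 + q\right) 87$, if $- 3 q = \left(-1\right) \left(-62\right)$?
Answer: $8468$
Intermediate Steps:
$q = - \frac{62}{3}$ ($q = - \frac{\left(-1\right) \left(-62\right)}{3} = \left(- \frac{1}{3}\right) 62 = - \frac{62}{3} \approx -20.667$)
$\left(118 + q\right) 87 = \left(118 - \frac{62}{3}\right) 87 = \frac{292}{3} \cdot 87 = 8468$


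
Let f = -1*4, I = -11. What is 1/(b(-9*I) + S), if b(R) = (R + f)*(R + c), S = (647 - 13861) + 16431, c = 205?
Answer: 1/32097 ≈ 3.1156e-5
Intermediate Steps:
f = -4
S = 3217 (S = -13214 + 16431 = 3217)
b(R) = (-4 + R)*(205 + R) (b(R) = (R - 4)*(R + 205) = (-4 + R)*(205 + R))
1/(b(-9*I) + S) = 1/((-820 + (-9*(-11))² + 201*(-9*(-11))) + 3217) = 1/((-820 + 99² + 201*99) + 3217) = 1/((-820 + 9801 + 19899) + 3217) = 1/(28880 + 3217) = 1/32097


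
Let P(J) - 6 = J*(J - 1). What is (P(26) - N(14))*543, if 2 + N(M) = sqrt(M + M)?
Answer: 357294 - 1086*sqrt(7) ≈ 3.5442e+5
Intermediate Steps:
P(J) = 6 + J*(-1 + J) (P(J) = 6 + J*(J - 1) = 6 + J*(-1 + J))
N(M) = -2 + sqrt(2)*sqrt(M) (N(M) = -2 + sqrt(M + M) = -2 + sqrt(2*M) = -2 + sqrt(2)*sqrt(M))
(P(26) - N(14))*543 = ((6 + 26**2 - 1*26) - (-2 + sqrt(2)*sqrt(14)))*543 = ((6 + 676 - 26) - (-2 + 2*sqrt(7)))*543 = (656 + (2 - 2*sqrt(7)))*543 = (658 - 2*sqrt(7))*543 = 357294 - 1086*sqrt(7)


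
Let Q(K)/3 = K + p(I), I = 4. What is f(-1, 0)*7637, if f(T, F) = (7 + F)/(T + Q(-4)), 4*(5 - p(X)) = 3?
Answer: -213836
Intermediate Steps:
p(X) = 17/4 (p(X) = 5 - ¼*3 = 5 - ¾ = 17/4)
Q(K) = 51/4 + 3*K (Q(K) = 3*(K + 17/4) = 3*(17/4 + K) = 51/4 + 3*K)
f(T, F) = (7 + F)/(¾ + T) (f(T, F) = (7 + F)/(T + (51/4 + 3*(-4))) = (7 + F)/(T + (51/4 - 12)) = (7 + F)/(T + ¾) = (7 + F)/(¾ + T))
f(-1, 0)*7637 = (4*(7 + 0)/(3 + 4*(-1)))*7637 = (4*7/(3 - 4))*7637 = (4*7/(-1))*7637 = (4*(-1)*7)*7637 = -28*7637 = -213836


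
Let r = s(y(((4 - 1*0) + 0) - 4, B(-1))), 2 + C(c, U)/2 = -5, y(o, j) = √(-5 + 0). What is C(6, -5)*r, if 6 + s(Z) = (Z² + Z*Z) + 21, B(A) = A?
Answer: -70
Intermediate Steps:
y(o, j) = I*√5 (y(o, j) = √(-5) = I*√5)
C(c, U) = -14 (C(c, U) = -4 + 2*(-5) = -4 - 10 = -14)
s(Z) = 15 + 2*Z² (s(Z) = -6 + ((Z² + Z*Z) + 21) = -6 + ((Z² + Z²) + 21) = -6 + (2*Z² + 21) = -6 + (21 + 2*Z²) = 15 + 2*Z²)
r = 5 (r = 15 + 2*(I*√5)² = 15 + 2*(-5) = 15 - 10 = 5)
C(6, -5)*r = -14*5 = -70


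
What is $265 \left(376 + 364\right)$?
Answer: $196100$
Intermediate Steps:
$265 \left(376 + 364\right) = 265 \cdot 740 = 196100$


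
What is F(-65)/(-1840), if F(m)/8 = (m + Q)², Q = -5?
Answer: -490/23 ≈ -21.304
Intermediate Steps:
F(m) = 8*(-5 + m)² (F(m) = 8*(m - 5)² = 8*(-5 + m)²)
F(-65)/(-1840) = (8*(-5 - 65)²)/(-1840) = (8*(-70)²)*(-1/1840) = (8*4900)*(-1/1840) = 39200*(-1/1840) = -490/23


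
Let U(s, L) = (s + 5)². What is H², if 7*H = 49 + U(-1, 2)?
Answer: 4225/49 ≈ 86.224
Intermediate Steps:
U(s, L) = (5 + s)²
H = 65/7 (H = (49 + (5 - 1)²)/7 = (49 + 4²)/7 = (49 + 16)/7 = (⅐)*65 = 65/7 ≈ 9.2857)
H² = (65/7)² = 4225/49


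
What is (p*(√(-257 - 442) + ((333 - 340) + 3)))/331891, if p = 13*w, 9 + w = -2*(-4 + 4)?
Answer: 468/331891 - 117*I*√699/331891 ≈ 0.0014101 - 0.0093203*I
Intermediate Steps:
w = -9 (w = -9 - 2*(-4 + 4) = -9 - 2*0 = -9 + 0 = -9)
p = -117 (p = 13*(-9) = -117)
(p*(√(-257 - 442) + ((333 - 340) + 3)))/331891 = -117*(√(-257 - 442) + ((333 - 340) + 3))/331891 = -117*(√(-699) + (-7 + 3))*(1/331891) = -117*(I*√699 - 4)*(1/331891) = -117*(-4 + I*√699)*(1/331891) = (468 - 117*I*√699)*(1/331891) = 468/331891 - 117*I*√699/331891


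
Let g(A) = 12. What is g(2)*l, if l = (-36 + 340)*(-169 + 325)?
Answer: 569088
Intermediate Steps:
l = 47424 (l = 304*156 = 47424)
g(2)*l = 12*47424 = 569088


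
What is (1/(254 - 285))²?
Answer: 1/961 ≈ 0.0010406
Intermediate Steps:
(1/(254 - 285))² = (1/(-31))² = (-1/31)² = 1/961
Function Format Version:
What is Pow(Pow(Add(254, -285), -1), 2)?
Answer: Rational(1, 961) ≈ 0.0010406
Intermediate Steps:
Pow(Pow(Add(254, -285), -1), 2) = Pow(Pow(-31, -1), 2) = Pow(Rational(-1, 31), 2) = Rational(1, 961)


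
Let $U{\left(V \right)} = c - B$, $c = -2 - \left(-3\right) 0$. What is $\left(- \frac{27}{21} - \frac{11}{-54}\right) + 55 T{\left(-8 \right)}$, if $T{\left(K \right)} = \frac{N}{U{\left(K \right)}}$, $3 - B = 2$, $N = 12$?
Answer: $- \frac{83569}{378} \approx -221.08$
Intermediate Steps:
$c = -2$ ($c = -2 - 0 = -2 + 0 = -2$)
$B = 1$ ($B = 3 - 2 = 1$)
$U{\left(V \right)} = -3$ ($U{\left(V \right)} = -2 - 1 = -3$)
$T{\left(K \right)} = -4$ ($T{\left(K \right)} = \frac{12}{-3} = 12 \left(- \frac{1}{3}\right) = -4$)
$\left(- \frac{27}{21} - \frac{11}{-54}\right) + 55 T{\left(-8 \right)} = \left(- \frac{27}{21} - \frac{11}{-54}\right) + 55 \left(-4\right) = \left(\left(-27\right) \frac{1}{21} - - \frac{11}{54}\right) - 220 = \left(- \frac{9}{7} + \frac{11}{54}\right) - 220 = - \frac{409}{378} - 220 = - \frac{83569}{378}$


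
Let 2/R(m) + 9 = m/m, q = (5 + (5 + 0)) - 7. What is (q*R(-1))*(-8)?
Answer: 6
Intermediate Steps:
q = 3 (q = (5 + 5) - 7 = 10 - 7 = 3)
R(m) = -¼ (R(m) = 2/(-9 + m/m) = 2/(-9 + 1) = 2/(-8) = 2*(-⅛) = -¼)
(q*R(-1))*(-8) = (3*(-¼))*(-8) = -¾*(-8) = 6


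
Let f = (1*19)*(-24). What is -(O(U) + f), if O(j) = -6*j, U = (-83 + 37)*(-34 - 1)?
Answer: 10116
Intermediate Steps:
U = 1610 (U = -46*(-35) = 1610)
f = -456 (f = 19*(-24) = -456)
-(O(U) + f) = -(-6*1610 - 456) = -(-9660 - 456) = -1*(-10116) = 10116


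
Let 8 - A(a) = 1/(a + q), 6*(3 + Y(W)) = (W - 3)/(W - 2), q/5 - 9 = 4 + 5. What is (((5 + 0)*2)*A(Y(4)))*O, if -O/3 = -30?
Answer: 1502640/209 ≈ 7189.7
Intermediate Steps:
q = 90 (q = 45 + 5*(4 + 5) = 45 + 5*9 = 45 + 45 = 90)
O = 90 (O = -3*(-30) = 90)
Y(W) = -3 + (-3 + W)/(6*(-2 + W)) (Y(W) = -3 + ((W - 3)/(W - 2))/6 = -3 + ((-3 + W)/(-2 + W))/6 = -3 + (-3 + W)/(6*(-2 + W)))
A(a) = 8 - 1/(90 + a) (A(a) = 8 - 1/(a + 90) = 8 - 1/(90 + a))
(((5 + 0)*2)*A(Y(4)))*O = (((5 + 0)*2)*((719 + 8*((33 - 17*4)/(6*(-2 + 4))))/(90 + (33 - 17*4)/(6*(-2 + 4)))))*90 = ((5*2)*((719 + 8*((⅙)*(33 - 68)/2))/(90 + (⅙)*(33 - 68)/2)))*90 = (10*((719 + 8*((⅙)*(½)*(-35)))/(90 + (⅙)*(½)*(-35))))*90 = (10*((719 + 8*(-35/12))/(90 - 35/12)))*90 = (10*((719 - 70/3)/(1045/12)))*90 = (10*((12/1045)*(2087/3)))*90 = (10*(8348/1045))*90 = (16696/209)*90 = 1502640/209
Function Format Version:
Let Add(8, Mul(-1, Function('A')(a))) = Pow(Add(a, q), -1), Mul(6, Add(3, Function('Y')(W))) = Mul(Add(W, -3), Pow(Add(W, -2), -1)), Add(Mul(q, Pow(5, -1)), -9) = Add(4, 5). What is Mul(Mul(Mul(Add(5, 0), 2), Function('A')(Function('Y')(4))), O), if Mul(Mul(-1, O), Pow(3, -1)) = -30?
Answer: Rational(1502640, 209) ≈ 7189.7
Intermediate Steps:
q = 90 (q = Add(45, Mul(5, Add(4, 5))) = Add(45, Mul(5, 9)) = Add(45, 45) = 90)
O = 90 (O = Mul(-3, -30) = 90)
Function('Y')(W) = Add(-3, Mul(Rational(1, 6), Pow(Add(-2, W), -1), Add(-3, W))) (Function('Y')(W) = Add(-3, Mul(Rational(1, 6), Mul(Add(W, -3), Pow(Add(W, -2), -1)))) = Add(-3, Mul(Rational(1, 6), Mul(Add(-3, W), Pow(Add(-2, W), -1)))) = Add(-3, Mul(Rational(1, 6), Mul(Pow(Add(-2, W), -1), Add(-3, W)))) = Add(-3, Mul(Rational(1, 6), Pow(Add(-2, W), -1), Add(-3, W))))
Function('A')(a) = Add(8, Mul(-1, Pow(Add(90, a), -1))) (Function('A')(a) = Add(8, Mul(-1, Pow(Add(a, 90), -1))) = Add(8, Mul(-1, Pow(Add(90, a), -1))))
Mul(Mul(Mul(Add(5, 0), 2), Function('A')(Function('Y')(4))), O) = Mul(Mul(Mul(Add(5, 0), 2), Mul(Pow(Add(90, Mul(Rational(1, 6), Pow(Add(-2, 4), -1), Add(33, Mul(-17, 4)))), -1), Add(719, Mul(8, Mul(Rational(1, 6), Pow(Add(-2, 4), -1), Add(33, Mul(-17, 4))))))), 90) = Mul(Mul(Mul(5, 2), Mul(Pow(Add(90, Mul(Rational(1, 6), Pow(2, -1), Add(33, -68))), -1), Add(719, Mul(8, Mul(Rational(1, 6), Pow(2, -1), Add(33, -68)))))), 90) = Mul(Mul(10, Mul(Pow(Add(90, Mul(Rational(1, 6), Rational(1, 2), -35)), -1), Add(719, Mul(8, Mul(Rational(1, 6), Rational(1, 2), -35))))), 90) = Mul(Mul(10, Mul(Pow(Add(90, Rational(-35, 12)), -1), Add(719, Mul(8, Rational(-35, 12))))), 90) = Mul(Mul(10, Mul(Pow(Rational(1045, 12), -1), Add(719, Rational(-70, 3)))), 90) = Mul(Mul(10, Mul(Rational(12, 1045), Rational(2087, 3))), 90) = Mul(Mul(10, Rational(8348, 1045)), 90) = Mul(Rational(16696, 209), 90) = Rational(1502640, 209)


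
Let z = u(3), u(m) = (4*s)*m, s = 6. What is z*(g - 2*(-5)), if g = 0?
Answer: 720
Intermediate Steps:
u(m) = 24*m (u(m) = (4*6)*m = 24*m)
z = 72 (z = 24*3 = 72)
z*(g - 2*(-5)) = 72*(0 - 2*(-5)) = 72*(0 + 10) = 72*10 = 720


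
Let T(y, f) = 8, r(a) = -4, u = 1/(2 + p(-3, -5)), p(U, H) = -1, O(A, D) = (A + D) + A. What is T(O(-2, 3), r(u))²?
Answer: 64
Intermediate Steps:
O(A, D) = D + 2*A
u = 1 (u = 1/(2 - 1) = 1/1 = 1)
T(O(-2, 3), r(u))² = 8² = 64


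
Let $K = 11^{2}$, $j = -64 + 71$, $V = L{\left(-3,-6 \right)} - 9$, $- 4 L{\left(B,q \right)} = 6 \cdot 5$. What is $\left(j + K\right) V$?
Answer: $-2112$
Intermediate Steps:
$L{\left(B,q \right)} = - \frac{15}{2}$ ($L{\left(B,q \right)} = - \frac{6 \cdot 5}{4} = \left(- \frac{1}{4}\right) 30 = - \frac{15}{2}$)
$V = - \frac{33}{2}$ ($V = - \frac{15}{2} - 9 = - \frac{33}{2} \approx -16.5$)
$j = 7$
$K = 121$
$\left(j + K\right) V = \left(7 + 121\right) \left(- \frac{33}{2}\right) = 128 \left(- \frac{33}{2}\right) = -2112$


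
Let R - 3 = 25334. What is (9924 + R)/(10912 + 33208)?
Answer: 35261/44120 ≈ 0.79921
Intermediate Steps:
R = 25337 (R = 3 + 25334 = 25337)
(9924 + R)/(10912 + 33208) = (9924 + 25337)/(10912 + 33208) = 35261/44120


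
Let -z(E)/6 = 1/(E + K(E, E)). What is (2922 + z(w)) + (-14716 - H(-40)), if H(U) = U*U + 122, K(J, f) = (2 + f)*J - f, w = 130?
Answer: -38655761/2860 ≈ -13516.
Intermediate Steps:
K(J, f) = -f + J*(2 + f) (K(J, f) = J*(2 + f) - f = -f + J*(2 + f))
H(U) = 122 + U² (H(U) = U² + 122 = 122 + U²)
z(E) = -6/(E² + 2*E) (z(E) = -6/(E + (-E + 2*E + E*E)) = -6/(E + (-E + 2*E + E²)) = -6/(E + (E + E²)) = -6/(E² + 2*E))
(2922 + z(w)) + (-14716 - H(-40)) = (2922 - 6/(130*(2 + 130))) + (-14716 - (122 + (-40)²)) = (2922 - 6*1/130/132) + (-14716 - (122 + 1600)) = (2922 - 6*1/130*1/132) + (-14716 - 1*1722) = (2922 - 1/2860) + (-14716 - 1722) = 8356919/2860 - 16438 = -38655761/2860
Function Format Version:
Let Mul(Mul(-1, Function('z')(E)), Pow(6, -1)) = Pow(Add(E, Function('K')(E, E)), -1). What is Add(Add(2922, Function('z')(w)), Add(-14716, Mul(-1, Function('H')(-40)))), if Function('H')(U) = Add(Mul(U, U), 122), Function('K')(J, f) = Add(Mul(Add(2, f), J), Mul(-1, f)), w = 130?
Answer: Rational(-38655761, 2860) ≈ -13516.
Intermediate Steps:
Function('K')(J, f) = Add(Mul(-1, f), Mul(J, Add(2, f))) (Function('K')(J, f) = Add(Mul(J, Add(2, f)), Mul(-1, f)) = Add(Mul(-1, f), Mul(J, Add(2, f))))
Function('H')(U) = Add(122, Pow(U, 2)) (Function('H')(U) = Add(Pow(U, 2), 122) = Add(122, Pow(U, 2)))
Function('z')(E) = Mul(-6, Pow(Add(Pow(E, 2), Mul(2, E)), -1)) (Function('z')(E) = Mul(-6, Pow(Add(E, Add(Mul(-1, E), Mul(2, E), Mul(E, E))), -1)) = Mul(-6, Pow(Add(E, Add(Mul(-1, E), Mul(2, E), Pow(E, 2))), -1)) = Mul(-6, Pow(Add(E, Add(E, Pow(E, 2))), -1)) = Mul(-6, Pow(Add(Pow(E, 2), Mul(2, E)), -1)))
Add(Add(2922, Function('z')(w)), Add(-14716, Mul(-1, Function('H')(-40)))) = Add(Add(2922, Mul(-6, Pow(130, -1), Pow(Add(2, 130), -1))), Add(-14716, Mul(-1, Add(122, Pow(-40, 2))))) = Add(Add(2922, Mul(-6, Rational(1, 130), Pow(132, -1))), Add(-14716, Mul(-1, Add(122, 1600)))) = Add(Add(2922, Mul(-6, Rational(1, 130), Rational(1, 132))), Add(-14716, Mul(-1, 1722))) = Add(Add(2922, Rational(-1, 2860)), Add(-14716, -1722)) = Add(Rational(8356919, 2860), -16438) = Rational(-38655761, 2860)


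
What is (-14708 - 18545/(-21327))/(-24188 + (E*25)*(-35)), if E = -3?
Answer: 313658971/459874101 ≈ 0.68205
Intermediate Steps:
(-14708 - 18545/(-21327))/(-24188 + (E*25)*(-35)) = (-14708 - 18545/(-21327))/(-24188 - 3*25*(-35)) = (-14708 - 18545*(-1/21327))/(-24188 - 75*(-35)) = (-14708 + 18545/21327)/(-24188 + 2625) = -313658971/21327/(-21563) = -313658971/21327*(-1/21563) = 313658971/459874101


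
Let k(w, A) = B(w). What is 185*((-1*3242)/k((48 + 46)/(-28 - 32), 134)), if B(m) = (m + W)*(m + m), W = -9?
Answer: -269896500/14899 ≈ -18115.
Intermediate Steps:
B(m) = 2*m*(-9 + m) (B(m) = (m - 9)*(m + m) = (-9 + m)*(2*m) = 2*m*(-9 + m))
k(w, A) = 2*w*(-9 + w)
185*((-1*3242)/k((48 + 46)/(-28 - 32), 134)) = 185*((-1*3242)/((2*((48 + 46)/(-28 - 32))*(-9 + (48 + 46)/(-28 - 32))))) = 185*(-3242*(-15/(47*(-9 + 94/(-60))))) = 185*(-3242*(-15/(47*(-9 + 94*(-1/60))))) = 185*(-3242*(-15/(47*(-9 - 47/30)))) = 185*(-3242/(2*(-47/30)*(-317/30))) = 185*(-3242/14899/450) = 185*(-3242*450/14899) = 185*(-1458900/14899) = -269896500/14899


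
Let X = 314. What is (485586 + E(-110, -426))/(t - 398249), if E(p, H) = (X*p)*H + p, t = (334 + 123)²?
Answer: -3799879/47350 ≈ -80.251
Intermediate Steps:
t = 208849 (t = 457² = 208849)
E(p, H) = p + 314*H*p (E(p, H) = (314*p)*H + p = 314*H*p + p = p + 314*H*p)
(485586 + E(-110, -426))/(t - 398249) = (485586 - 110*(1 + 314*(-426)))/(208849 - 398249) = (485586 - 110*(1 - 133764))/(-189400) = (485586 - 110*(-133763))*(-1/189400) = (485586 + 14713930)*(-1/189400) = 15199516*(-1/189400) = -3799879/47350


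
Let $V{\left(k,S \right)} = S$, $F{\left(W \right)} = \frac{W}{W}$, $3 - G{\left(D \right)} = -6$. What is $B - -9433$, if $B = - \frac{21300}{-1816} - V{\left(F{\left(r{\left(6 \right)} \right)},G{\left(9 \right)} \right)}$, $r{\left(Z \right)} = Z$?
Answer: $\frac{4283821}{454} \approx 9435.7$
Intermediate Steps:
$G{\left(D \right)} = 9$ ($G{\left(D \right)} = 3 - -6 = 3 + 6 = 9$)
$F{\left(W \right)} = 1$
$B = \frac{1239}{454}$ ($B = - \frac{21300}{-1816} - 9 = \left(-21300\right) \left(- \frac{1}{1816}\right) - 9 = \frac{5325}{454} - 9 = \frac{1239}{454} \approx 2.7291$)
$B - -9433 = \frac{1239}{454} - -9433 = \frac{1239}{454} + 9433 = \frac{4283821}{454}$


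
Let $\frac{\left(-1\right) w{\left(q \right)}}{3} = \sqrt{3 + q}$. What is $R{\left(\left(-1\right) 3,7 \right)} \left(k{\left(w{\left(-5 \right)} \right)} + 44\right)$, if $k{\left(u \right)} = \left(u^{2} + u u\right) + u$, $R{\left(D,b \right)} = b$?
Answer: $56 - 21 i \sqrt{2} \approx 56.0 - 29.698 i$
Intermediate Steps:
$w{\left(q \right)} = - 3 \sqrt{3 + q}$
$k{\left(u \right)} = u + 2 u^{2}$ ($k{\left(u \right)} = \left(u^{2} + u^{2}\right) + u = 2 u^{2} + u = u + 2 u^{2}$)
$R{\left(\left(-1\right) 3,7 \right)} \left(k{\left(w{\left(-5 \right)} \right)} + 44\right) = 7 \left(- 3 \sqrt{3 - 5} \left(1 + 2 \left(- 3 \sqrt{3 - 5}\right)\right) + 44\right) = 7 \left(- 3 \sqrt{-2} \left(1 + 2 \left(- 3 \sqrt{-2}\right)\right) + 44\right) = 7 \left(- 3 i \sqrt{2} \left(1 + 2 \left(- 3 i \sqrt{2}\right)\right) + 44\right) = 7 \left(- 3 i \sqrt{2} \left(1 - 6 i \sqrt{2}\right) + 44\right) = 7 \left(44 - 3 i \sqrt{2} \left(1 - 6 i \sqrt{2}\right)\right) = 308 - 21 i \sqrt{2} \left(1 - 6 i \sqrt{2}\right)$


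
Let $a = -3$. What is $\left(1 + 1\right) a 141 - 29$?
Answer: $-875$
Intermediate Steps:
$\left(1 + 1\right) a 141 - 29 = \left(1 + 1\right) \left(-3\right) 141 - 29 = 2 \left(-3\right) 141 - 29 = \left(-6\right) 141 - 29 = -846 - 29 = -875$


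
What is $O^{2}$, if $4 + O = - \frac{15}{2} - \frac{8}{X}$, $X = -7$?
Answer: $\frac{21025}{196} \approx 107.27$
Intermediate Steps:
$O = - \frac{145}{14}$ ($O = -4 - \left(- \frac{8}{7} + \frac{15}{2}\right) = -4 - \frac{89}{14} = - \frac{145}{14} \approx -10.357$)
$O^{2} = \left(- \frac{145}{14}\right)^{2} = \frac{21025}{196}$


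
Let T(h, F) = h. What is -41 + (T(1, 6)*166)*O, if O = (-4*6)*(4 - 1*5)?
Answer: 3943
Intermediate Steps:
O = 24 (O = -24*(4 - 5) = -24*(-1) = 24)
-41 + (T(1, 6)*166)*O = -41 + (1*166)*24 = -41 + 166*24 = -41 + 3984 = 3943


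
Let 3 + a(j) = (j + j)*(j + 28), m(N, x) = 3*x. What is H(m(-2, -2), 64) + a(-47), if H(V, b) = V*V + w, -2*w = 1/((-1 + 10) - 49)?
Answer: 145521/80 ≈ 1819.0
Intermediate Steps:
a(j) = -3 + 2*j*(28 + j) (a(j) = -3 + (j + j)*(j + 28) = -3 + (2*j)*(28 + j) = -3 + 2*j*(28 + j))
w = 1/80 (w = -1/(2*((-1 + 10) - 49)) = -1/(2*(9 - 49)) = -1/2/(-40) = -1/2*(-1/40) = 1/80 ≈ 0.012500)
H(V, b) = 1/80 + V**2 (H(V, b) = V*V + 1/80 = V**2 + 1/80 = 1/80 + V**2)
H(m(-2, -2), 64) + a(-47) = (1/80 + (3*(-2))**2) + (-3 + 2*(-47)**2 + 56*(-47)) = (1/80 + (-6)**2) + (-3 + 2*2209 - 2632) = (1/80 + 36) + (-3 + 4418 - 2632) = 2881/80 + 1783 = 145521/80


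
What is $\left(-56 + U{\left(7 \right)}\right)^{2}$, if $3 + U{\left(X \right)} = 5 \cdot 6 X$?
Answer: $22801$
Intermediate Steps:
$U{\left(X \right)} = -3 + 30 X$ ($U{\left(X \right)} = -3 + 5 \cdot 6 X = -3 + 30 X$)
$\left(-56 + U{\left(7 \right)}\right)^{2} = \left(-56 + \left(-3 + 30 \cdot 7\right)\right)^{2} = \left(-56 + \left(-3 + 210\right)\right)^{2} = \left(-56 + 207\right)^{2} = 151^{2} = 22801$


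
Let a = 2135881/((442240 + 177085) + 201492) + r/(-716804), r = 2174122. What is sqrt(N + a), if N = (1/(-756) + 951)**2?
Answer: 5*sqrt(3697016370369517119115673117617)/10109178888732 ≈ 951.00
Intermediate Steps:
N = 516896292025/571536 (N = (-1/756 + 951)**2 = (718955/756)**2 = 516896292025/571536 ≈ 9.0440e+5)
a = -126774126675/294182454434 (a = 2135881/((442240 + 177085) + 201492) + 2174122/(-716804) = 2135881/(619325 + 201492) + 2174122*(-1/716804) = 2135881/820817 - 1087061/358402 = -126774126675/294182454434 ≈ -0.43094)
sqrt(N + a) = sqrt(516896292025/571536 - 126774126675/294182454434) = sqrt(76030873709885428383025/84067931638695312) = 5*sqrt(3697016370369517119115673117617)/10109178888732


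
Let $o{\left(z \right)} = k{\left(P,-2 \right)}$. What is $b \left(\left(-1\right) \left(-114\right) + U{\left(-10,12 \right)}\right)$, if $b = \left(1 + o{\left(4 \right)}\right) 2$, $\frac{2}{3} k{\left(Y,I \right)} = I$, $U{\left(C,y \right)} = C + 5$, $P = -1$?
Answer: $-436$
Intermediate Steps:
$U{\left(C,y \right)} = 5 + C$
$k{\left(Y,I \right)} = \frac{3 I}{2}$
$o{\left(z \right)} = -3$ ($o{\left(z \right)} = \frac{3}{2} \left(-2\right) = -3$)
$b = -4$ ($b = \left(1 - 3\right) 2 = \left(-2\right) 2 = -4$)
$b \left(\left(-1\right) \left(-114\right) + U{\left(-10,12 \right)}\right) = - 4 \left(\left(-1\right) \left(-114\right) + \left(5 - 10\right)\right) = - 4 \left(114 - 5\right) = \left(-4\right) 109 = -436$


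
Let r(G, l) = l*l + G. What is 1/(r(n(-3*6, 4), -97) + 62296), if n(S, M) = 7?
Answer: 1/71712 ≈ 1.3945e-5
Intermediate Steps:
r(G, l) = G + l² (r(G, l) = l² + G = G + l²)
1/(r(n(-3*6, 4), -97) + 62296) = 1/((7 + (-97)²) + 62296) = 1/((7 + 9409) + 62296) = 1/(9416 + 62296) = 1/71712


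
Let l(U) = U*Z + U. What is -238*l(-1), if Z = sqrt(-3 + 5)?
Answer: 238 + 238*sqrt(2) ≈ 574.58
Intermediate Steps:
Z = sqrt(2) ≈ 1.4142
l(U) = U + U*sqrt(2) (l(U) = U*sqrt(2) + U = U + U*sqrt(2))
-238*l(-1) = -(-238)*(1 + sqrt(2)) = -238*(-1 - sqrt(2)) = 238 + 238*sqrt(2)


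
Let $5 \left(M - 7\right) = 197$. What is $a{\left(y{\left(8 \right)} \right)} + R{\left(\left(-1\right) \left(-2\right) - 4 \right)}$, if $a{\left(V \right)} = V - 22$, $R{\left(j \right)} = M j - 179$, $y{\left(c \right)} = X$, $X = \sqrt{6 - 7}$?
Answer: $- \frac{1469}{5} + i \approx -293.8 + 1.0 i$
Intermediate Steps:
$X = i$ ($X = \sqrt{-1} = i \approx 1.0 i$)
$y{\left(c \right)} = i$
$M = \frac{232}{5}$ ($M = 7 + \frac{1}{5} \cdot 197 = 7 + \frac{197}{5} = \frac{232}{5} \approx 46.4$)
$R{\left(j \right)} = -179 + \frac{232 j}{5}$ ($R{\left(j \right)} = \frac{232 j}{5} - 179 = -179 + \frac{232 j}{5}$)
$a{\left(V \right)} = -22 + V$ ($a{\left(V \right)} = V - 22 = -22 + V$)
$a{\left(y{\left(8 \right)} \right)} + R{\left(\left(-1\right) \left(-2\right) - 4 \right)} = \left(-22 + i\right) - \left(179 - \frac{232 \left(\left(-1\right) \left(-2\right) - 4\right)}{5}\right) = \left(-22 + i\right) - \left(179 - \frac{232 \left(2 - 4\right)}{5}\right) = \left(-22 + i\right) + \left(-179 + \frac{232}{5} \left(-2\right)\right) = \left(-22 + i\right) - \frac{1359}{5} = - \frac{1469}{5} + i$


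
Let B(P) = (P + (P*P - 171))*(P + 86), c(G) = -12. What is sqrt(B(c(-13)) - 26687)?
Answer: I*sqrt(29573) ≈ 171.97*I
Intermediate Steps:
B(P) = (86 + P)*(-171 + P + P**2) (B(P) = (P + (P**2 - 171))*(86 + P) = (P + (-171 + P**2))*(86 + P) = (-171 + P + P**2)*(86 + P) = (86 + P)*(-171 + P + P**2))
sqrt(B(c(-13)) - 26687) = sqrt((-14706 + (-12)**3 - 85*(-12) + 87*(-12)**2) - 26687) = sqrt((-14706 - 1728 + 1020 + 87*144) - 26687) = sqrt((-14706 - 1728 + 1020 + 12528) - 26687) = sqrt(-2886 - 26687) = sqrt(-29573) = I*sqrt(29573)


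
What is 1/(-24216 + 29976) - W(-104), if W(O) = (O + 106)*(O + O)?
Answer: 2396161/5760 ≈ 416.00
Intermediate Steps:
W(O) = 2*O*(106 + O) (W(O) = (106 + O)*(2*O) = 2*O*(106 + O))
1/(-24216 + 29976) - W(-104) = 1/(-24216 + 29976) - 2*(-104)*(106 - 104) = 1/5760 - 2*(-104)*2 = 1/5760 - 1*(-416) = 1/5760 + 416 = 2396161/5760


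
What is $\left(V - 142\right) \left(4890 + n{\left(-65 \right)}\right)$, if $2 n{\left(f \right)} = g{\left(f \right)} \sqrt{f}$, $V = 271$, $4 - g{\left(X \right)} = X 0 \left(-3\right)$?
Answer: $630810 + 258 i \sqrt{65} \approx 6.3081 \cdot 10^{5} + 2080.1 i$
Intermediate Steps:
$g{\left(X \right)} = 4$ ($g{\left(X \right)} = 4 - X 0 \left(-3\right) = 4 - 0 \left(-3\right) = 4 - 0 = 4 + 0 = 4$)
$n{\left(f \right)} = 2 \sqrt{f}$ ($n{\left(f \right)} = \frac{4 \sqrt{f}}{2} = 2 \sqrt{f}$)
$\left(V - 142\right) \left(4890 + n{\left(-65 \right)}\right) = \left(271 - 142\right) \left(4890 + 2 \sqrt{-65}\right) = \left(271 - 142\right) \left(4890 + 2 i \sqrt{65}\right) = 129 \left(4890 + 2 i \sqrt{65}\right) = 630810 + 258 i \sqrt{65}$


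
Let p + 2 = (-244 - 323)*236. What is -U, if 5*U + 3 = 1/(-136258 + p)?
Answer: 810217/1350360 ≈ 0.60000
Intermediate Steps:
p = -133814 (p = -2 + (-244 - 323)*236 = -2 - 567*236 = -2 - 133812 = -133814)
U = -810217/1350360 (U = -⅗ + 1/(5*(-136258 - 133814)) = -⅗ + (⅕)/(-270072) = -⅗ + (⅕)*(-1/270072) = -⅗ - 1/1350360 = -810217/1350360 ≈ -0.60000)
-U = -1*(-810217/1350360) = 810217/1350360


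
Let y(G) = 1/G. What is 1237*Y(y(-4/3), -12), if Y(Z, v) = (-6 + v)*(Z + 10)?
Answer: -411921/2 ≈ -2.0596e+5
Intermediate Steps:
Y(Z, v) = (-6 + v)*(10 + Z)
1237*Y(y(-4/3), -12) = 1237*(-60 - 6/((-4/3)) + 10*(-12) - 12/(-4/3)) = 1237*(-60 - 6/((-4*⅓)) - 120 - 12/(-4*⅓)) = 1237*(-60 - 6/(-4/3) - 120 - 12/(-4/3)) = 1237*(-60 - 6*(-¾) - 120 - ¾*(-12)) = 1237*(-60 + 9/2 - 120 + 9) = 1237*(-333/2) = -411921/2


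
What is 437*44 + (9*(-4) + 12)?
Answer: 19204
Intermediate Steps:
437*44 + (9*(-4) + 12) = 19228 + (-36 + 12) = 19228 - 24 = 19204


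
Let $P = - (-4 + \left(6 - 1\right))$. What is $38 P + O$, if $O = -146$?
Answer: $-184$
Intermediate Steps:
$P = -1$ ($P = - (-4 + 5) = \left(-1\right) 1 = -1$)
$38 P + O = 38 \left(-1\right) - 146 = -38 - 146 = -184$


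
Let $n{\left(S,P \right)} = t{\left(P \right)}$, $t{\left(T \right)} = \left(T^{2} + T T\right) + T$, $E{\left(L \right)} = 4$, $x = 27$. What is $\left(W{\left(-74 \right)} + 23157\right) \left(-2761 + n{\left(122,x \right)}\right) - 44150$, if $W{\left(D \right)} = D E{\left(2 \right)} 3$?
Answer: $-28459394$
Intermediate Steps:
$W{\left(D \right)} = 12 D$ ($W{\left(D \right)} = D 4 \cdot 3 = 4 D 3 = 12 D$)
$t{\left(T \right)} = T + 2 T^{2}$ ($t{\left(T \right)} = \left(T^{2} + T^{2}\right) + T = 2 T^{2} + T = T + 2 T^{2}$)
$n{\left(S,P \right)} = P \left(1 + 2 P\right)$
$\left(W{\left(-74 \right)} + 23157\right) \left(-2761 + n{\left(122,x \right)}\right) - 44150 = \left(12 \left(-74\right) + 23157\right) \left(-2761 + 27 \left(1 + 2 \cdot 27\right)\right) - 44150 = \left(-888 + 23157\right) \left(-2761 + 27 \left(1 + 54\right)\right) - 44150 = 22269 \left(-2761 + 27 \cdot 55\right) - 44150 = 22269 \left(-2761 + 1485\right) - 44150 = 22269 \left(-1276\right) - 44150 = -28415244 - 44150 = -28459394$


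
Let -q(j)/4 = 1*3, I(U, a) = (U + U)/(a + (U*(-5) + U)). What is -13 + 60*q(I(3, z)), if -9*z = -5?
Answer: -733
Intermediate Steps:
z = 5/9 (z = -1/9*(-5) = 5/9 ≈ 0.55556)
I(U, a) = 2*U/(a - 4*U) (I(U, a) = (2*U)/(a + (-5*U + U)) = (2*U)/(a - 4*U) = 2*U/(a - 4*U))
q(j) = -12 (q(j) = -4*3 = -12)
-13 + 60*q(I(3, z)) = -13 + 60*(-12) = -13 - 720 = -733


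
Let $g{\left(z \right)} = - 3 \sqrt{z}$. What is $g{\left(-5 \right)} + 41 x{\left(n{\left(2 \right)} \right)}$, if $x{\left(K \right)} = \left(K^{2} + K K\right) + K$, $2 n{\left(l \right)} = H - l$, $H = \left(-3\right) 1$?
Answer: $410 - 3 i \sqrt{5} \approx 410.0 - 6.7082 i$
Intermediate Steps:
$H = -3$
$n{\left(l \right)} = - \frac{3}{2} - \frac{l}{2}$ ($n{\left(l \right)} = \frac{-3 - l}{2} = - \frac{3}{2} - \frac{l}{2}$)
$x{\left(K \right)} = K + 2 K^{2}$ ($x{\left(K \right)} = \left(K^{2} + K^{2}\right) + K = 2 K^{2} + K = K + 2 K^{2}$)
$g{\left(-5 \right)} + 41 x{\left(n{\left(2 \right)} \right)} = - 3 \sqrt{-5} + 41 \left(- \frac{3}{2} - 1\right) \left(1 + 2 \left(- \frac{3}{2} - 1\right)\right) = - 3 i \sqrt{5} + 41 \left(- \frac{3}{2} - 1\right) \left(1 + 2 \left(- \frac{3}{2} - 1\right)\right) = - 3 i \sqrt{5} + 41 \left(- \frac{5 \left(1 + 2 \left(- \frac{5}{2}\right)\right)}{2}\right) = - 3 i \sqrt{5} + 41 \left(- \frac{5 \left(1 - 5\right)}{2}\right) = - 3 i \sqrt{5} + 41 \left(\left(- \frac{5}{2}\right) \left(-4\right)\right) = - 3 i \sqrt{5} + 41 \cdot 10 = - 3 i \sqrt{5} + 410 = 410 - 3 i \sqrt{5}$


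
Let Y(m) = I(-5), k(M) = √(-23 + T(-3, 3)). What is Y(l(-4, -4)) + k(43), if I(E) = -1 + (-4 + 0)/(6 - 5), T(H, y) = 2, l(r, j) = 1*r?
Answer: -5 + I*√21 ≈ -5.0 + 4.5826*I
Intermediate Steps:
l(r, j) = r
k(M) = I*√21 (k(M) = √(-23 + 2) = √(-21) = I*√21)
I(E) = -5 (I(E) = -1 - 4/1 = -1 - 4*1 = -1 - 4 = -5)
Y(m) = -5
Y(l(-4, -4)) + k(43) = -5 + I*√21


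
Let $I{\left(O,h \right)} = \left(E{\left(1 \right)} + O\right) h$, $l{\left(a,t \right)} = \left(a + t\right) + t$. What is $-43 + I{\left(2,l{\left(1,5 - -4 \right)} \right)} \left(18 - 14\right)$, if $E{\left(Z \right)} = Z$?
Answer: $185$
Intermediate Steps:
$l{\left(a,t \right)} = a + 2 t$
$I{\left(O,h \right)} = h \left(1 + O\right)$ ($I{\left(O,h \right)} = \left(1 + O\right) h = h \left(1 + O\right)$)
$-43 + I{\left(2,l{\left(1,5 - -4 \right)} \right)} \left(18 - 14\right) = -43 + \left(1 + 2 \left(5 - -4\right)\right) \left(1 + 2\right) \left(18 - 14\right) = -43 + \left(1 + 2 \left(5 + 4\right)\right) 3 \left(18 - 14\right) = -43 + \left(1 + 2 \cdot 9\right) 3 \cdot 4 = -43 + \left(1 + 18\right) 3 \cdot 4 = -43 + 19 \cdot 3 \cdot 4 = -43 + 57 \cdot 4 = -43 + 228 = 185$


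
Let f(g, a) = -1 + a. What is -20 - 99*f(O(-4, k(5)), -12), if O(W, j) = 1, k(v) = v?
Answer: 1267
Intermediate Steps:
-20 - 99*f(O(-4, k(5)), -12) = -20 - 99*(-1 - 12) = -20 - 99*(-13) = -20 + 1287 = 1267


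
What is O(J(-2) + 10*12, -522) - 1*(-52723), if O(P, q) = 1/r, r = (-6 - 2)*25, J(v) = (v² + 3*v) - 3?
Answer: 10544599/200 ≈ 52723.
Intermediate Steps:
J(v) = -3 + v² + 3*v
r = -200 (r = -8*25 = -200)
O(P, q) = -1/200 (O(P, q) = 1/(-200) = -1/200)
O(J(-2) + 10*12, -522) - 1*(-52723) = -1/200 - 1*(-52723) = -1/200 + 52723 = 10544599/200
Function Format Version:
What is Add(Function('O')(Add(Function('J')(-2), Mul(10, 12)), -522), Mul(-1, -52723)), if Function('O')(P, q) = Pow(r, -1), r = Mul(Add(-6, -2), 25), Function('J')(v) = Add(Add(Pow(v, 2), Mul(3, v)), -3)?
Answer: Rational(10544599, 200) ≈ 52723.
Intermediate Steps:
Function('J')(v) = Add(-3, Pow(v, 2), Mul(3, v))
r = -200 (r = Mul(-8, 25) = -200)
Function('O')(P, q) = Rational(-1, 200) (Function('O')(P, q) = Pow(-200, -1) = Rational(-1, 200))
Add(Function('O')(Add(Function('J')(-2), Mul(10, 12)), -522), Mul(-1, -52723)) = Add(Rational(-1, 200), Mul(-1, -52723)) = Add(Rational(-1, 200), 52723) = Rational(10544599, 200)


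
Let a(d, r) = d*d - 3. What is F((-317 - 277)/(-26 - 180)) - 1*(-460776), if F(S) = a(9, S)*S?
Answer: 47483094/103 ≈ 4.6100e+5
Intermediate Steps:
a(d, r) = -3 + d² (a(d, r) = d² - 3 = -3 + d²)
F(S) = 78*S (F(S) = (-3 + 9²)*S = (-3 + 81)*S = 78*S)
F((-317 - 277)/(-26 - 180)) - 1*(-460776) = 78*((-317 - 277)/(-26 - 180)) - 1*(-460776) = 78*(-594/(-206)) + 460776 = 78*(-594*(-1/206)) + 460776 = 78*(297/103) + 460776 = 23166/103 + 460776 = 47483094/103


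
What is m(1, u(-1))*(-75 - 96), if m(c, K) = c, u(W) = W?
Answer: -171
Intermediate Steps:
m(1, u(-1))*(-75 - 96) = 1*(-75 - 96) = 1*(-171) = -171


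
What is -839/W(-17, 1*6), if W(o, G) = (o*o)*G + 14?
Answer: -839/1748 ≈ -0.47998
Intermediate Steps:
W(o, G) = 14 + G*o² (W(o, G) = o²*G + 14 = G*o² + 14 = 14 + G*o²)
-839/W(-17, 1*6) = -839/(14 + (1*6)*(-17)²) = -839/(14 + 6*289) = -839/(14 + 1734) = -839/1748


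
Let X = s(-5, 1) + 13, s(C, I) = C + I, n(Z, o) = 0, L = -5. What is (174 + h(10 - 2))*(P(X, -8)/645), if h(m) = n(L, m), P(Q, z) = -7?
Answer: -406/215 ≈ -1.8884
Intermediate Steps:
X = 9 (X = (-5 + 1) + 13 = -4 + 13 = 9)
h(m) = 0
(174 + h(10 - 2))*(P(X, -8)/645) = (174 + 0)*(-7/645) = 174*(-7*1/645) = 174*(-7/645) = -406/215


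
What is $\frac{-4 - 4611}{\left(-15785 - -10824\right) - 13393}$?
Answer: $\frac{4615}{18354} \approx 0.25144$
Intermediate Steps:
$\frac{-4 - 4611}{\left(-15785 - -10824\right) - 13393} = - \frac{4615}{\left(-15785 + 10824\right) - 13393} = - \frac{4615}{-4961 - 13393} = - \frac{4615}{-18354} = \left(-4615\right) \left(- \frac{1}{18354}\right) = \frac{4615}{18354}$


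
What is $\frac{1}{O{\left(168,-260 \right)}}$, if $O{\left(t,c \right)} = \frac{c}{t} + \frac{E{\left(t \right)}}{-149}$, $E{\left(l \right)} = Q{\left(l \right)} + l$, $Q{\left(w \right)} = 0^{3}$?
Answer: $- \frac{6258}{16741} \approx -0.37381$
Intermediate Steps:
$Q{\left(w \right)} = 0$
$E{\left(l \right)} = l$ ($E{\left(l \right)} = 0 + l = l$)
$O{\left(t,c \right)} = - \frac{t}{149} + \frac{c}{t}$ ($O{\left(t,c \right)} = \frac{c}{t} + \frac{t}{-149} = \frac{c}{t} + t \left(- \frac{1}{149}\right) = \frac{c}{t} - \frac{t}{149} = - \frac{t}{149} + \frac{c}{t}$)
$\frac{1}{O{\left(168,-260 \right)}} = \frac{1}{\left(- \frac{1}{149}\right) 168 - \frac{260}{168}} = \frac{1}{- \frac{168}{149} - \frac{65}{42}} = \frac{1}{- \frac{16741}{6258}} = - \frac{6258}{16741}$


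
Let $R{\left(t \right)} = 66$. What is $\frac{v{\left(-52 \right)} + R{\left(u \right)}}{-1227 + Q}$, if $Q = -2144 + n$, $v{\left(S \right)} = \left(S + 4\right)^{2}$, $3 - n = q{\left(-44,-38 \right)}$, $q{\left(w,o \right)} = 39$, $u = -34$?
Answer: $- \frac{2370}{3407} \approx -0.69563$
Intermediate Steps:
$n = -36$ ($n = 3 - 39 = -36$)
$v{\left(S \right)} = \left(4 + S\right)^{2}$
$Q = -2180$ ($Q = -2144 - 36 = -2180$)
$\frac{v{\left(-52 \right)} + R{\left(u \right)}}{-1227 + Q} = \frac{\left(4 - 52\right)^{2} + 66}{-1227 - 2180} = \frac{\left(-48\right)^{2} + 66}{-3407} = \left(2304 + 66\right) \left(- \frac{1}{3407}\right) = 2370 \left(- \frac{1}{3407}\right) = - \frac{2370}{3407}$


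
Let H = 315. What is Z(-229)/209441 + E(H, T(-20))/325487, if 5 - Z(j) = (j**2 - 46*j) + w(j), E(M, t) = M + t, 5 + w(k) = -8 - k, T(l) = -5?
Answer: -20501294872/68170322767 ≈ -0.30074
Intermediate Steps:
w(k) = -13 - k (w(k) = -5 + (-8 - k) = -13 - k)
Z(j) = 18 - j**2 + 47*j (Z(j) = 5 - ((j**2 - 46*j) + (-13 - j)) = 5 - (-13 + j**2 - 47*j) = 5 + (13 - j**2 + 47*j) = 18 - j**2 + 47*j)
Z(-229)/209441 + E(H, T(-20))/325487 = (18 - 1*(-229)**2 + 47*(-229))/209441 + (315 - 5)/325487 = (18 - 1*52441 - 10763)*(1/209441) + 310*(1/325487) = (18 - 52441 - 10763)*(1/209441) + 310/325487 = -63186*1/209441 + 310/325487 = -63186/209441 + 310/325487 = -20501294872/68170322767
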